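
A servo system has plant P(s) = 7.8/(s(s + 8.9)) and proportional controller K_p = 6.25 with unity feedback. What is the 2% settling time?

T_s ≈ 0.899 s

Closed-loop characteristic equation: s² + 8.9s + 48.75 = 0, so ω_n = 6.982 rad/s and ζ = 8.9/(2·6.982) = 0.6373.
2% settling time T_s ≈ 4/(ζω_n) = 4/4.45 = 0.899 s.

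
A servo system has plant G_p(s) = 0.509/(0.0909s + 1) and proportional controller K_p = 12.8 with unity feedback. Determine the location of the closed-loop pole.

s = -82.68

Closed loop: T(s) = K_p·G_p/(1+K_p·G_p) = 6.515/(0.0909s + 1 + 6.515), with pole at s = −(1 + 6.515)/0.0909 = −82.68.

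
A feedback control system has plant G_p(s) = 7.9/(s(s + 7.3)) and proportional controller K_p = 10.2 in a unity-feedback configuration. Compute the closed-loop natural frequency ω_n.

With unity feedback the closed-loop characteristic equation is s² + 7.3s + 10.2·7.9 = s² + 7.3s + 80.58 = 0.
Matching s² + 2ζω_n s + ω_n²: ω_n = √80.58 = 8.977 rad/s and 2ζω_n = 7.3, so ζ = 7.3/(2·8.977) = 0.407.

ω_n = 8.98 rad/s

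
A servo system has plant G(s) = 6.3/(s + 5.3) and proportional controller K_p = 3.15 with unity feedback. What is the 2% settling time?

T_s ≈ 0.159 s

Closed-loop transfer function: T(s) = K_p·G(s)/(1 + K_p·G(s)) = 19.84/(s + 5.3 + 19.84) = 19.84/(s + 25.14).
Time constant τ = 1/25.14 = 0.03977 s, so the 2% settling time is about 4τ = 0.159 s.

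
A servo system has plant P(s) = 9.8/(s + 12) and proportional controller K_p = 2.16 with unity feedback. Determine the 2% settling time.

T_s ≈ 0.121 s

Closed-loop transfer function: T(s) = K_p·P(s)/(1 + K_p·P(s)) = 21.17/(s + 12 + 21.17) = 21.17/(s + 33.17).
Time constant τ = 1/33.17 = 0.03015 s, so the 2% settling time is about 4τ = 0.121 s.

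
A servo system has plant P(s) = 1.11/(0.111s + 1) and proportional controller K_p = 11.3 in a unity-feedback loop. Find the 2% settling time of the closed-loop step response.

T_s ≈ 0.0328 s

Closed loop: T(s) = K_p·P/(1+K_p·P) = 12.54/(0.111s + 1 + 12.54), with pole at s = −(1 + 12.54)/0.111 = −122.
τ = 1/122 = 0.008196 s, so 2% settling time ≈ 4τ = 0.0328 s.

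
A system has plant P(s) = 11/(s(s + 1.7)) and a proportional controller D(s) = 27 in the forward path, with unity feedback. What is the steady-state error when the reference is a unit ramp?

The loop has one pole at the origin (type 1). Velocity error constant K_v = lim_{s→0} s·D(s)P(s) = 27·11/1.7 = 174.7.
Steady-state error to a unit ramp: e_ss = 1/K_v = 0.00572.

0.00572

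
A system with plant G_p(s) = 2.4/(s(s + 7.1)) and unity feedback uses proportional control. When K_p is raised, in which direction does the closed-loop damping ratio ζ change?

ζ = 7.1/(2√(2.4K_p)); increasing K_p raises the denominator, so ζ falls.

decrease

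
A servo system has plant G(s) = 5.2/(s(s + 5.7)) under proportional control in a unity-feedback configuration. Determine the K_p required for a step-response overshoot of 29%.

From %OS = 100·exp(−πζ/√(1−ζ²)) = 29%, ζ = −ln(0.29)/√(π²+ln²(0.29)) = 0.3666.
Characteristic equation s² + 5.7s + 5.2K_p = 0 gives ζ = 5.7/(2√(5.2K_p)).
Setting ζ = 0.3666: √(5.2K_p) = 5.7/(2·0.3666) = 7.774, so K_p = 60.44/5.2 = 11.6.

K_p = 11.6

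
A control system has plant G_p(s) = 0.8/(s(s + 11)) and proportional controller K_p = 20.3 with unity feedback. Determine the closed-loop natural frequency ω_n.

ω_n = 4.03 rad/s

With unity feedback the closed-loop characteristic equation is s² + 11s + 20.3·0.8 = s² + 11s + 16.24 = 0.
So ω_n² = 16.24 ⇒ ω_n = 4.03 rad/s, and ζ = 11/(2ω_n) = 1.36.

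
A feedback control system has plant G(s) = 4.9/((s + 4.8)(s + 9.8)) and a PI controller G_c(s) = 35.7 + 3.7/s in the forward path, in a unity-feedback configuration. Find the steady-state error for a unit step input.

0

The open loop G_c(s)G(s) has a pole at the origin (type 1), so the static position error constant is infinite and e_ss = 1/(1+∞) = 0.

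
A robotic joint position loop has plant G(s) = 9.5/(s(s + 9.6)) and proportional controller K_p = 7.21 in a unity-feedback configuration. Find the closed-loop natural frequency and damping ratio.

ω_n = 8.28 rad/s, ζ = 0.58

1 + K_p·G(s) = 0 gives s² + 9.6s + 68.5 = 0.
So ω_n² = 68.5 ⇒ ω_n = 8.276 rad/s, and ζ = 9.6/(2ω_n) = 0.58.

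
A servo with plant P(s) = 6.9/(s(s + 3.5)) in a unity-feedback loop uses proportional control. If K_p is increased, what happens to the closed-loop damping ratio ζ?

ζ = 3.5/(2√(6.9K_p)); increasing K_p raises the denominator, so ζ falls.

decrease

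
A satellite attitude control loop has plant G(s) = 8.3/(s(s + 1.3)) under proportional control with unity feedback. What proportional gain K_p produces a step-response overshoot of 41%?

From %OS = 100·exp(−πζ/√(1−ζ²)) = 41%, ζ = −ln(0.41)/√(π²+ln²(0.41)) = 0.273.
Characteristic equation s² + 1.3s + 8.3K_p = 0 gives ζ = 1.3/(2√(8.3K_p)).
Setting ζ = 0.273: √(8.3K_p) = 1.3/(2·0.273) = 2.381, so K_p = 5.668/8.3 = 0.683.

K_p = 0.683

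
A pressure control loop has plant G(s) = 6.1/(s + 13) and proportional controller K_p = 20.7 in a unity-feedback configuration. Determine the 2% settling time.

Closed-loop transfer function: T(s) = K_p·G(s)/(1 + K_p·G(s)) = 126.3/(s + 13 + 126.3) = 126.3/(s + 139.3).
Time constant τ = 1/139.3 = 0.00718 s, so the 2% settling time is about 4τ = 0.0287 s.

T_s ≈ 0.0287 s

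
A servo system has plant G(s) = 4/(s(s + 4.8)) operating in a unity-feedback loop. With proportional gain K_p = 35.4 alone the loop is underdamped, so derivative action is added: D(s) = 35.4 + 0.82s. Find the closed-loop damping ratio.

ζ = 0.34

Forward path: (35.4 + 0.82s)·4/(s(s+4.8)). The closed-loop characteristic equation is s² + (4.8 + 4·0.82)s + 4·35.4 = 0.
That is s² + 8.08s + 141.6 = 0, so ω_n = 11.9 rad/s and ζ = 8.08/(2·11.9) = 0.3395.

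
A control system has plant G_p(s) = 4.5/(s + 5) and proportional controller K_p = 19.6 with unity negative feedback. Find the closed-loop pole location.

s = -93.2

Closed-loop transfer function: T(s) = K_p·G_p(s)/(1 + K_p·G_p(s)) = 88.2/(s + 5 + 88.2) = 88.2/(s + 93.2).
The closed-loop pole is at s = −93.2.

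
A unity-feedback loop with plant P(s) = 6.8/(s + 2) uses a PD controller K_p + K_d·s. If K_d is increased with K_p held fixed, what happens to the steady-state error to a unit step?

At s = 0 the derivative term contributes nothing: C(0) = K_p regardless of K_d, so K_pos = K_p·P(0) and e_ss are unchanged.

unchanged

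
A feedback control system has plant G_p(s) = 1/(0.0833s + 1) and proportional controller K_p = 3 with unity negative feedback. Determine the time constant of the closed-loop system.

τ = 0.0208 s

Closed loop: T(s) = K_p·G_p/(1+K_p·G_p) = 3/(0.0833s + 1 + 3), with pole at s = −(1 + 3)/0.0833 = −48.02.
Closed-loop time constant τ = 1/48.02 = 0.0208 s.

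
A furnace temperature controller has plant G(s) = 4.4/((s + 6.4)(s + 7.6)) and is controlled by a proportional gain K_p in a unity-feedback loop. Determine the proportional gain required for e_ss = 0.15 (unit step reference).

K_p = 62.6

Steady-state error for a unit step on this type-0 loop is 1/(1 + K_p·G(0)).
G(0) = 0.09046. Require 1/(1 + K_p·0.09046) = 0.15, so 1 + 0.09046·K_p = 6.667.
K_p = (6.667 − 1)/0.09046 = 62.6.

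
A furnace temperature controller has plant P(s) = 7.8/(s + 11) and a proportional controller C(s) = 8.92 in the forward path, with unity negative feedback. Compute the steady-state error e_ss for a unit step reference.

0.137

The loop is type 0. Static position error constant K_pos = C(0)·P(0) = 8.92·0.7091 = 6.325.
Steady-state error to a unit step: e_ss = 1/(1+K_pos) = 1/7.325 = 0.137.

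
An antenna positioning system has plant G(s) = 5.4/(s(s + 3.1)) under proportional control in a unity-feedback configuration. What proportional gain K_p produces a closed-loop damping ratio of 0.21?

Closed-loop characteristic equation: s² + 3.1s + K_p·5.4 = 0.
So ω_n = √(5.4K_p) and 2ζω_n = 3.1, giving ζ = 3.1/(2√(5.4K_p)).
Setting ζ = 0.21: √(5.4K_p) = 3.1/(2·0.21) = 7.381, so K_p = 54.48/5.4 = 10.1.

K_p = 10.1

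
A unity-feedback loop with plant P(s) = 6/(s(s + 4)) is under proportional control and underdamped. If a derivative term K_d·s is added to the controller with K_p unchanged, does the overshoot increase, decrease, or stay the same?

decrease

With PD the characteristic equation becomes s² + (a + K·K_d)s + K·K_p = 0; the damping term grows, ζ rises, overshoot falls.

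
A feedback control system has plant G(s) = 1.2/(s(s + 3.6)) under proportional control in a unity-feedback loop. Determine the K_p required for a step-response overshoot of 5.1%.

K_p = 5.71

From %OS = 100·exp(−πζ/√(1−ζ²)) = 5.1%, ζ = −ln(0.051)/√(π²+ln²(0.051)) = 0.6877.
Characteristic equation s² + 3.6s + 1.2K_p = 0 gives ζ = 3.6/(2√(1.2K_p)).
Setting ζ = 0.6877: √(1.2K_p) = 3.6/(2·0.6877) = 2.617, so K_p = 6.851/1.2 = 5.71.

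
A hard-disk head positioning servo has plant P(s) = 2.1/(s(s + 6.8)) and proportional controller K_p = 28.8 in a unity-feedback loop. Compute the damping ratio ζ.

1 + K_p·P(s) = 0 gives s² + 6.8s + 60.48 = 0.
So ω_n² = 60.48 ⇒ ω_n = 7.777 rad/s, and ζ = 6.8/(2ω_n) = 0.437.

ζ = 0.437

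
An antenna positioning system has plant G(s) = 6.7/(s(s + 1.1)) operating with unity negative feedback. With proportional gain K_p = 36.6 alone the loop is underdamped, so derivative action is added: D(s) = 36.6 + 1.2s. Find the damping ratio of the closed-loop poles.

ζ = 0.292

Forward path: (36.6 + 1.2s)·6.7/(s(s+1.1)). The closed-loop characteristic equation is s² + (1.1 + 6.7·1.2)s + 6.7·36.6 = 0.
That is s² + 9.14s + 245.2 = 0, so ω_n = 15.66 rad/s and ζ = 9.14/(2·15.66) = 0.2918.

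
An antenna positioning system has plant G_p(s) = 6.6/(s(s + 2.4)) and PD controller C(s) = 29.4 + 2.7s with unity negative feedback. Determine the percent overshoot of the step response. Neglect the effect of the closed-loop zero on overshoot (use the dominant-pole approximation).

Forward path: (29.4 + 2.7s)·6.6/(s(s+2.4)). The closed-loop characteristic equation is s² + (2.4 + 6.6·2.7)s + 6.6·29.4 = 0.
That is s² + 20.22s + 194 = 0, so ω_n = 13.93 rad/s and ζ = 20.22/(2·13.93) = 0.7258.
%OS = 100·exp(−πζ/√(1−ζ²)) = 3.64%.

3.64%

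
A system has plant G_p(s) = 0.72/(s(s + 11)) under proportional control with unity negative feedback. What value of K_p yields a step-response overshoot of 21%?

From %OS = 100·exp(−πζ/√(1−ζ²)) = 21%, ζ = −ln(0.21)/√(π²+ln²(0.21)) = 0.4449.
Characteristic equation s² + 11s + 0.72K_p = 0 gives ζ = 11/(2√(0.72K_p)).
Setting ζ = 0.4449: √(0.72K_p) = 11/(2·0.4449) = 12.36, so K_p = 152.8/0.72 = 212.

K_p = 212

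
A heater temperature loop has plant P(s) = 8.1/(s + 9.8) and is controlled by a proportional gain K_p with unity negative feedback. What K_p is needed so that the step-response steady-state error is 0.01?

K_p = 120

The loop is type 0, so e_ss(step) = 1/(1 + K_pos) with K_pos = K_p·P(0).
P(0) = 0.8265. Require 1/(1 + K_p·0.8265) = 0.01, so 1 + 0.8265·K_p = 100.
K_p = (100 − 1)/0.8265 = 120.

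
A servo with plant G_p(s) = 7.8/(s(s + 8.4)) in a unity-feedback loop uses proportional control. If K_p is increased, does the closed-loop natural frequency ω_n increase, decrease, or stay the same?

ω_n = √(7.8·K_p), which grows with K_p.

increase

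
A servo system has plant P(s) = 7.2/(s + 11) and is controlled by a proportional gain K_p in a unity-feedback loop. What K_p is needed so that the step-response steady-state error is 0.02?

K_p = 74.9

For a type-0 loop with proportional control, e_ss = 1/(1 + K_p·P(0)).
P(0) = 0.6545. Require 1/(1 + K_p·0.6545) = 0.02, so 1 + 0.6545·K_p = 50.
K_p = (50 − 1)/0.6545 = 74.9.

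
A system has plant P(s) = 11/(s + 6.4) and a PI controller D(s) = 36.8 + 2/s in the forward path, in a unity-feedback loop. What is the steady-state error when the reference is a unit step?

0

The open loop D(s)P(s) has a pole at the origin (type 1), so the static position error constant is infinite and e_ss = 1/(1+∞) = 0.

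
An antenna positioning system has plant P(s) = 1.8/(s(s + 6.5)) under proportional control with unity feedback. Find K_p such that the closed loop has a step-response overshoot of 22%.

From %OS = 100·exp(−πζ/√(1−ζ²)) = 22%, ζ = −ln(0.22)/√(π²+ln²(0.22)) = 0.4342.
Characteristic equation s² + 6.5s + 1.8K_p = 0 gives ζ = 6.5/(2√(1.8K_p)).
Setting ζ = 0.4342: √(1.8K_p) = 6.5/(2·0.4342) = 7.486, so K_p = 56.03/1.8 = 31.1.

K_p = 31.1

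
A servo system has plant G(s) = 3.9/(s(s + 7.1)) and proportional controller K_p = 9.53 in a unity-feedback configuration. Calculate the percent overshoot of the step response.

The closed-loop denominator s² + 7.1s + 37.17 gives ω_n = √37.17 = 6.096 and ζ = 7.1/(2ω_n) = 0.5823.
%OS = 100·exp(−πζ/√(1−ζ²)) = 100·exp(−π·0.5823/√0.6609) = 10.5%.

10.5%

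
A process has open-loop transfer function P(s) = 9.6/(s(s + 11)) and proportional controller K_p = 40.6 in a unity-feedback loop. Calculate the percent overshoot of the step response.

40.2%

Closed-loop characteristic equation: s² + 11s + 389.8 = 0, so ω_n = 19.74 rad/s and ζ = 11/(2·19.74) = 0.2786.
%OS = 100·exp(−πζ/√(1−ζ²)) = 100·exp(−π·0.2786/√0.9224) = 40.2%.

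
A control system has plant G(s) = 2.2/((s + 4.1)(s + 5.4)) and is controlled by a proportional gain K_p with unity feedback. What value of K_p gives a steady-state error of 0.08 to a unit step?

For a type-0 loop with proportional control, e_ss = 1/(1 + K_p·G(0)).
G(0) = 0.09937. Require 1/(1 + K_p·0.09937) = 0.08, so 1 + 0.09937·K_p = 12.5.
K_p = (12.5 − 1)/0.09937 = 116.

K_p = 116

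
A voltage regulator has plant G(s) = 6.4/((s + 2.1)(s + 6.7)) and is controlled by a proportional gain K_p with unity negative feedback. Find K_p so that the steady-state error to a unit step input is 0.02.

For a type-0 loop with proportional control, e_ss = 1/(1 + K_p·G(0)).
G(0) = 0.4549. Require 1/(1 + K_p·0.4549) = 0.02, so 1 + 0.4549·K_p = 50.
K_p = (50 − 1)/0.4549 = 108.

K_p = 108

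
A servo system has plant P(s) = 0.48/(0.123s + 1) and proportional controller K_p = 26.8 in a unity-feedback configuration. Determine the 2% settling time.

Closed loop: T(s) = K_p·P/(1+K_p·P) = 12.86/(0.123s + 1 + 12.86), with pole at s = −(1 + 12.86)/0.123 = −112.7.
τ = 1/112.7 = 0.008872 s, so 2% settling time ≈ 4τ = 0.0355 s.

T_s ≈ 0.0355 s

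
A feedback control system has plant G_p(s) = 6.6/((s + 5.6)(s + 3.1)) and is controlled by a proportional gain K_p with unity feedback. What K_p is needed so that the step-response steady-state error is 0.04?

Steady-state error for a unit step on this type-0 loop is 1/(1 + K_p·G_p(0)).
G_p(0) = 0.3802. Require 1/(1 + K_p·0.3802) = 0.04, so 1 + 0.3802·K_p = 25.
K_p = (25 − 1)/0.3802 = 63.1.

K_p = 63.1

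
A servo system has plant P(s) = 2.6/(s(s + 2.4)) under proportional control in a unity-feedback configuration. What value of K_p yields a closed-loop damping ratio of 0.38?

K_p = 3.84

Closed-loop characteristic equation: s² + 2.4s + K_p·2.6 = 0.
So ω_n = √(2.6K_p) and 2ζω_n = 2.4, giving ζ = 2.4/(2√(2.6K_p)).
Setting ζ = 0.38: √(2.6K_p) = 2.4/(2·0.38) = 3.158, so K_p = 9.972/2.6 = 3.84.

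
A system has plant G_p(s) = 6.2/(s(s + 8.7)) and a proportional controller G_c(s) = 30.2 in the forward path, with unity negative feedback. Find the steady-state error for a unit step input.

The open loop G_c(s)G_p(s) has a pole at the origin (type 1), so the static position error constant is infinite and e_ss = 1/(1+∞) = 0.

0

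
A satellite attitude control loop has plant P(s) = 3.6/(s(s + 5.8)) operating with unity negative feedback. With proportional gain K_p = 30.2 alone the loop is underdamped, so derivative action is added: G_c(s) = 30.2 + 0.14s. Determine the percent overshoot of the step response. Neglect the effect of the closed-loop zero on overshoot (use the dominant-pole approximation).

Forward path: (30.2 + 0.14s)·3.6/(s(s+5.8)). The closed-loop characteristic equation is s² + (5.8 + 3.6·0.14)s + 3.6·30.2 = 0.
That is s² + 6.304s + 108.7 = 0, so ω_n = 10.43 rad/s and ζ = 6.304/(2·10.43) = 0.3023.
%OS = 100·exp(−πζ/√(1−ζ²)) = 36.9%.

36.9%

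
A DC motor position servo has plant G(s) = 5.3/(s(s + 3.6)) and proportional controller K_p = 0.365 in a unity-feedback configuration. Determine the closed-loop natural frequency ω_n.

ω_n = 1.39 rad/s

1 + K_p·G(s) = 0 gives s² + 3.6s + 1.934 = 0.
So ω_n² = 1.934 ⇒ ω_n = 1.391 rad/s, and ζ = 3.6/(2ω_n) = 1.29.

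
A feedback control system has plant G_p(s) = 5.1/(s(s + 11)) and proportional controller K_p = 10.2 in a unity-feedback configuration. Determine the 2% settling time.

Closed-loop characteristic equation: s² + 11s + 52.02 = 0, so ω_n = 7.212 rad/s and ζ = 11/(2·7.212) = 0.7626.
2% settling time T_s ≈ 4/(ζω_n) = 4/5.5 = 0.727 s.

T_s ≈ 0.727 s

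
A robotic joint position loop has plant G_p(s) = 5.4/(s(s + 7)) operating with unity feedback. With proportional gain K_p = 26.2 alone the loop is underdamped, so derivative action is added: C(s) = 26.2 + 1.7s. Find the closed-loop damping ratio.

Forward path: (26.2 + 1.7s)·5.4/(s(s+7)). The closed-loop characteristic equation is s² + (7 + 5.4·1.7)s + 5.4·26.2 = 0.
That is s² + 16.18s + 141.5 = 0, so ω_n = 11.89 rad/s and ζ = 16.18/(2·11.89) = 0.6801.

ζ = 0.68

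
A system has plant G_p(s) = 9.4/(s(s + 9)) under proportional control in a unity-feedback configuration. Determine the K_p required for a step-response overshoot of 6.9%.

K_p = 5.13

From %OS = 100·exp(−πζ/√(1−ζ²)) = 6.9%, ζ = −ln(0.069)/√(π²+ln²(0.069)) = 0.6481.
Characteristic equation s² + 9s + 9.4K_p = 0 gives ζ = 9/(2√(9.4K_p)).
Setting ζ = 0.6481: √(9.4K_p) = 9/(2·0.6481) = 6.943, so K_p = 48.21/9.4 = 5.13.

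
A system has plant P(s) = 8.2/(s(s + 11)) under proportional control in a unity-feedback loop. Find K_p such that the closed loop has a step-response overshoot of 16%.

K_p = 14.5

From %OS = 100·exp(−πζ/√(1−ζ²)) = 16%, ζ = −ln(0.16)/√(π²+ln²(0.16)) = 0.5039.
Characteristic equation s² + 11s + 8.2K_p = 0 gives ζ = 11/(2√(8.2K_p)).
Setting ζ = 0.5039: √(8.2K_p) = 11/(2·0.5039) = 10.92, so K_p = 119.1/8.2 = 14.5.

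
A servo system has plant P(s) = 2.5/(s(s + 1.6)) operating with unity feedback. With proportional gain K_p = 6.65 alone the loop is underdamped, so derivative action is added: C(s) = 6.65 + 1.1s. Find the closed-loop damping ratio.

Forward path: (6.65 + 1.1s)·2.5/(s(s+1.6)). The closed-loop characteristic equation is s² + (1.6 + 2.5·1.1)s + 2.5·6.65 = 0.
That is s² + 4.35s + 16.62 = 0, so ω_n = 4.077 rad/s and ζ = 4.35/(2·4.077) = 0.5334.

ζ = 0.533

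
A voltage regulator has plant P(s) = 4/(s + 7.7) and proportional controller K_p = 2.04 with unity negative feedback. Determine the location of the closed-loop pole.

Closed-loop transfer function: T(s) = K_p·P(s)/(1 + K_p·P(s)) = 8.16/(s + 7.7 + 8.16) = 8.16/(s + 15.86).
The closed-loop pole is at s = −15.86.

s = -15.86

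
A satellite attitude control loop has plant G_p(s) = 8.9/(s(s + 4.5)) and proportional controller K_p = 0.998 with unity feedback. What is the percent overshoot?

2.69%

Closed-loop characteristic equation: s² + 4.5s + 8.882 = 0, so ω_n = 2.98 rad/s and ζ = 4.5/(2·2.98) = 0.755.
%OS = 100·exp(−πζ/√(1−ζ²)) = 100·exp(−π·0.755/√0.43) = 2.69%.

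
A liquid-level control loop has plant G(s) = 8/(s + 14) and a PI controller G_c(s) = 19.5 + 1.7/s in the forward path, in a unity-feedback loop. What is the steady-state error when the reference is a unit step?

The open loop G_c(s)G(s) has a pole at the origin (type 1), so the static position error constant is infinite and e_ss = 1/(1+∞) = 0.

0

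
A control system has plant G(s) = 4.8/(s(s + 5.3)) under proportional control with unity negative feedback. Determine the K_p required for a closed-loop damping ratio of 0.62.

Closed-loop characteristic equation: s² + 5.3s + K_p·4.8 = 0.
So ω_n = √(4.8K_p) and 2ζω_n = 5.3, giving ζ = 5.3/(2√(4.8K_p)).
Setting ζ = 0.62: √(4.8K_p) = 5.3/(2·0.62) = 4.274, so K_p = 18.27/4.8 = 3.81.

K_p = 3.81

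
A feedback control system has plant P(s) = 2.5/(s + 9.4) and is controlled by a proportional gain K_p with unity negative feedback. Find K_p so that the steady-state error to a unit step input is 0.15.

K_p = 21.3

The loop is type 0, so e_ss(step) = 1/(1 + K_pos) with K_pos = K_p·P(0).
P(0) = 0.266. Require 1/(1 + K_p·0.266) = 0.15, so 1 + 0.266·K_p = 6.667.
K_p = (6.667 − 1)/0.266 = 21.3.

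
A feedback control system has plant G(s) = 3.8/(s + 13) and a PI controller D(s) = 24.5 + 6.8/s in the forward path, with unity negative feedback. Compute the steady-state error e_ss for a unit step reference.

The open loop D(s)G(s) has a pole at the origin (type 1), so the static position error constant is infinite and e_ss = 1/(1+∞) = 0.

0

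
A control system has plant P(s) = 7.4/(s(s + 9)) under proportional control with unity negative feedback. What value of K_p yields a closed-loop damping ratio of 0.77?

K_p = 4.62

Closed-loop characteristic equation: s² + 9s + K_p·7.4 = 0.
So ω_n = √(7.4K_p) and 2ζω_n = 9, giving ζ = 9/(2√(7.4K_p)).
Setting ζ = 0.77: √(7.4K_p) = 9/(2·0.77) = 5.844, so K_p = 34.15/7.4 = 4.62.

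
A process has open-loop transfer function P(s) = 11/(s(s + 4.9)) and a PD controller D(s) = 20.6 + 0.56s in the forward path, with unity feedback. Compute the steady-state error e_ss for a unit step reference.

The open loop D(s)P(s) has a pole at the origin (type 1), so the static position error constant is infinite and e_ss = 1/(1+∞) = 0.

0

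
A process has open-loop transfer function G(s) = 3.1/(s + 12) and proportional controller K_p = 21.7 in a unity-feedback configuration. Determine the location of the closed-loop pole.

s = -79.27

Closed-loop transfer function: T(s) = K_p·G(s)/(1 + K_p·G(s)) = 67.27/(s + 12 + 67.27) = 67.27/(s + 79.27).
The closed-loop pole is at s = −79.27.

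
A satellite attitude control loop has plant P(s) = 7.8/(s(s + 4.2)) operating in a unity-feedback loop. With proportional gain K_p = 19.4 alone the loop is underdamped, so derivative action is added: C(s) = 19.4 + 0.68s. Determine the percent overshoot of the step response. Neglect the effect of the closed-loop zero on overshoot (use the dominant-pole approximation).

26.8%

Forward path: (19.4 + 0.68s)·7.8/(s(s+4.2)). The closed-loop characteristic equation is s² + (4.2 + 7.8·0.68)s + 7.8·19.4 = 0.
That is s² + 9.504s + 151.3 = 0, so ω_n = 12.3 rad/s and ζ = 9.504/(2·12.3) = 0.3863.
%OS = 100·exp(−πζ/√(1−ζ²)) = 26.8%.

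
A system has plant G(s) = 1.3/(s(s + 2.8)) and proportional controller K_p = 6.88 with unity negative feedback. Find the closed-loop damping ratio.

With unity feedback the closed-loop characteristic equation is s² + 2.8s + 6.88·1.3 = s² + 2.8s + 8.944 = 0.
Matching s² + 2ζω_n s + ω_n²: ω_n = √8.944 = 2.991 rad/s and 2ζω_n = 2.8, so ζ = 2.8/(2·2.991) = 0.468.

ζ = 0.468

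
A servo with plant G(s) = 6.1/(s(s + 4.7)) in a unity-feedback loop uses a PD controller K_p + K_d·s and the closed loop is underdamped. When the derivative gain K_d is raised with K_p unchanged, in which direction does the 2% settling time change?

Characteristic equation s² + (4.7 + 6.1K_d)s + 6.1K_p = 0: raising K_d increases ζω_n = (4.7+6.1K_d)/2 while the loop stays underdamped, so T_s ≈ 4/(ζω_n) decreases.

decrease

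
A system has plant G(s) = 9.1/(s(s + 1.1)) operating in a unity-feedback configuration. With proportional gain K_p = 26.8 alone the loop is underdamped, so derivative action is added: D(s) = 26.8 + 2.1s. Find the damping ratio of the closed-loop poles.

ζ = 0.647

Forward path: (26.8 + 2.1s)·9.1/(s(s+1.1)). The closed-loop characteristic equation is s² + (1.1 + 9.1·2.1)s + 9.1·26.8 = 0.
That is s² + 20.21s + 243.9 = 0, so ω_n = 15.62 rad/s and ζ = 20.21/(2·15.62) = 0.6471.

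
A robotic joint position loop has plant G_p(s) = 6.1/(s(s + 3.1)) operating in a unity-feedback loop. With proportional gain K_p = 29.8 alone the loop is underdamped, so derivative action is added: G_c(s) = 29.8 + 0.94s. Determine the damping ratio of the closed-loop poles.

ζ = 0.328

Forward path: (29.8 + 0.94s)·6.1/(s(s+3.1)). The closed-loop characteristic equation is s² + (3.1 + 6.1·0.94)s + 6.1·29.8 = 0.
That is s² + 8.834s + 181.8 = 0, so ω_n = 13.48 rad/s and ζ = 8.834/(2·13.48) = 0.3276.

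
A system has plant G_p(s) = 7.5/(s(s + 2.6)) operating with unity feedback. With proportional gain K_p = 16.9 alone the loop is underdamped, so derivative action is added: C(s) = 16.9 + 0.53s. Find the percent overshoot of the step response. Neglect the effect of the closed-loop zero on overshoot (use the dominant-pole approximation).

Forward path: (16.9 + 0.53s)·7.5/(s(s+2.6)). The closed-loop characteristic equation is s² + (2.6 + 7.5·0.53)s + 7.5·16.9 = 0.
That is s² + 6.575s + 126.7 = 0, so ω_n = 11.26 rad/s and ζ = 6.575/(2·11.26) = 0.292.
%OS = 100·exp(−πζ/√(1−ζ²)) = 38.3%.

38.3%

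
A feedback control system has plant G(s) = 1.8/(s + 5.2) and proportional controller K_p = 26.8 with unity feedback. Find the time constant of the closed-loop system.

Closed-loop transfer function: T(s) = K_p·G(s)/(1 + K_p·G(s)) = 48.24/(s + 5.2 + 48.24) = 48.24/(s + 53.44).
Time constant τ = 1/53.44 = 0.0187 s.

τ = 0.0187 s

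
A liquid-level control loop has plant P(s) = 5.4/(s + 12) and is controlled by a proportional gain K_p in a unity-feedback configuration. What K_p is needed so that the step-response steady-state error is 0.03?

For a type-0 loop with proportional control, e_ss = 1/(1 + K_p·P(0)).
P(0) = 0.45. Require 1/(1 + K_p·0.45) = 0.03, so 1 + 0.45·K_p = 33.33.
K_p = (33.33 − 1)/0.45 = 71.9.

K_p = 71.9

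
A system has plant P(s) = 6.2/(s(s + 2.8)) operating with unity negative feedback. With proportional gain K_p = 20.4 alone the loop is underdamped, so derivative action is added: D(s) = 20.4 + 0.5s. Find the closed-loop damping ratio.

ζ = 0.262

Forward path: (20.4 + 0.5s)·6.2/(s(s+2.8)). The closed-loop characteristic equation is s² + (2.8 + 6.2·0.5)s + 6.2·20.4 = 0.
That is s² + 5.9s + 126.5 = 0, so ω_n = 11.25 rad/s and ζ = 5.9/(2·11.25) = 0.2623.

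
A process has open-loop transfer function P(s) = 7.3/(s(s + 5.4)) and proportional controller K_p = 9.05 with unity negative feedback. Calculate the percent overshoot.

The closed-loop denominator s² + 5.4s + 66.06 gives ω_n = √66.06 = 8.128 and ζ = 5.4/(2ω_n) = 0.3322.
%OS = 100·exp(−πζ/√(1−ζ²)) = 100·exp(−π·0.3322/√0.8897) = 33.1%.

33.1%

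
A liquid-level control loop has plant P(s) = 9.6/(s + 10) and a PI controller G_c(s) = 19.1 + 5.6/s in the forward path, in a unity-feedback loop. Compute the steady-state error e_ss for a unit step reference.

0

The open loop G_c(s)P(s) has a pole at the origin (type 1), so the static position error constant is infinite and e_ss = 1/(1+∞) = 0.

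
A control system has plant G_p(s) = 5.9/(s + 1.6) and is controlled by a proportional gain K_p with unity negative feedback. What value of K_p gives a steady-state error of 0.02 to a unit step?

For a type-0 loop with proportional control, e_ss = 1/(1 + K_p·G_p(0)).
G_p(0) = 3.688. Require 1/(1 + K_p·3.688) = 0.02, so 1 + 3.688·K_p = 50.
K_p = (50 − 1)/3.688 = 13.3.

K_p = 13.3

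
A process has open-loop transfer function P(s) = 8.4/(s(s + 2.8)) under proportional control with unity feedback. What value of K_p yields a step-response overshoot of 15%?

K_p = 0.873

From %OS = 100·exp(−πζ/√(1−ζ²)) = 15%, ζ = −ln(0.15)/√(π²+ln²(0.15)) = 0.5169.
Characteristic equation s² + 2.8s + 8.4K_p = 0 gives ζ = 2.8/(2√(8.4K_p)).
Setting ζ = 0.5169: √(8.4K_p) = 2.8/(2·0.5169) = 2.708, so K_p = 7.335/8.4 = 0.873.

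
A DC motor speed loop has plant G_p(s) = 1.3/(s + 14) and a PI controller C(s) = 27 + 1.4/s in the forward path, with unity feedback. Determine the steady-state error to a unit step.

0

The open loop C(s)G_p(s) has a pole at the origin (type 1), so the static position error constant is infinite and e_ss = 1/(1+∞) = 0.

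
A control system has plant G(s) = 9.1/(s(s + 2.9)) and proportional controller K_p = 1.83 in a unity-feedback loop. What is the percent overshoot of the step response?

30.3%

From 1 + K_pG(s) = 0: s² + 2.9s + 16.65 = 0 ⇒ ω_n = 4.081, ζ = 0.3553.
%OS = 100·exp(−πζ/√(1−ζ²)) = 100·exp(−π·0.3553/√0.8737) = 30.3%.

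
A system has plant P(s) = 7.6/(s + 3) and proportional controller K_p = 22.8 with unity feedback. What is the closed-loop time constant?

Closed-loop transfer function: T(s) = K_p·P(s)/(1 + K_p·P(s)) = 173.3/(s + 3 + 173.3) = 173.3/(s + 176.3).
Time constant τ = 1/176.3 = 0.00567 s.

τ = 0.00567 s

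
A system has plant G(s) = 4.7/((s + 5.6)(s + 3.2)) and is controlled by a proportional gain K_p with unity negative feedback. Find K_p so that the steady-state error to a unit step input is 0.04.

For a type-0 loop with proportional control, e_ss = 1/(1 + K_p·G(0)).
G(0) = 0.2623. Require 1/(1 + K_p·0.2623) = 0.04, so 1 + 0.2623·K_p = 25.
K_p = (25 − 1)/0.2623 = 91.5.

K_p = 91.5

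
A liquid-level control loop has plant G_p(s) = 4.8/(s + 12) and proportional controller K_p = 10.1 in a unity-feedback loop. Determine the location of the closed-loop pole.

s = -60.48

Closed-loop transfer function: T(s) = K_p·G_p(s)/(1 + K_p·G_p(s)) = 48.48/(s + 12 + 48.48) = 48.48/(s + 60.48).
The closed-loop pole is at s = −60.48.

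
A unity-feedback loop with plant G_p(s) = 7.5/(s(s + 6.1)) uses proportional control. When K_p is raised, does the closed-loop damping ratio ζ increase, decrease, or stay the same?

ζ = 6.1/(2√(7.5K_p)); increasing K_p raises the denominator, so ζ falls.

decrease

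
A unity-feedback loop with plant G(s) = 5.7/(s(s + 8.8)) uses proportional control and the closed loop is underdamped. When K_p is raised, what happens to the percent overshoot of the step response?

increase

ζ = 8.8/(2√(5.7K_p)) decreases as K_p grows; lower damping means more overshoot.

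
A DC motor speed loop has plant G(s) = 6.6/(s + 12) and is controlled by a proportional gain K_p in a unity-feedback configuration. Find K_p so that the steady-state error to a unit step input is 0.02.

K_p = 89.1

Steady-state error for a unit step on this type-0 loop is 1/(1 + K_p·G(0)).
G(0) = 0.55. Require 1/(1 + K_p·0.55) = 0.02, so 1 + 0.55·K_p = 50.
K_p = (50 − 1)/0.55 = 89.1.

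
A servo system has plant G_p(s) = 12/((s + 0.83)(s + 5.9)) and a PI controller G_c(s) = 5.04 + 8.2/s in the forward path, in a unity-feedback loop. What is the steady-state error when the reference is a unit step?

The open loop G_c(s)G_p(s) has a pole at the origin (type 1), so the static position error constant is infinite and e_ss = 1/(1+∞) = 0.

0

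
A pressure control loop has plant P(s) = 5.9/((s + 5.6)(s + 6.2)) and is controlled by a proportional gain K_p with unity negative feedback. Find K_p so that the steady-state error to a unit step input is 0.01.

For a type-0 loop with proportional control, e_ss = 1/(1 + K_p·P(0)).
P(0) = 0.1699. Require 1/(1 + K_p·0.1699) = 0.01, so 1 + 0.1699·K_p = 100.
K_p = (100 − 1)/0.1699 = 583.

K_p = 583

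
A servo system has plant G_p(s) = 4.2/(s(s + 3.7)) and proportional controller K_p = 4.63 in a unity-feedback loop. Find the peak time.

Closed-loop characteristic equation: s² + 3.7s + 19.45 = 0, so ω_n = 4.41 rad/s and ζ = 3.7/(2·4.41) = 0.4195.
Damped frequency ω_d = ω_n√(1−ζ²) = 4.003 rad/s, so peak time T_p = π/ω_d = 0.785 s.

T_p = 0.785 s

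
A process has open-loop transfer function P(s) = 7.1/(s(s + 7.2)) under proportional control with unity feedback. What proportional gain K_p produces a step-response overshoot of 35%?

K_p = 18.2

From %OS = 100·exp(−πζ/√(1−ζ²)) = 35%, ζ = −ln(0.35)/√(π²+ln²(0.35)) = 0.3169.
Characteristic equation s² + 7.2s + 7.1K_p = 0 gives ζ = 7.2/(2√(7.1K_p)).
Setting ζ = 0.3169: √(7.1K_p) = 7.2/(2·0.3169) = 11.36, so K_p = 129/7.1 = 18.2.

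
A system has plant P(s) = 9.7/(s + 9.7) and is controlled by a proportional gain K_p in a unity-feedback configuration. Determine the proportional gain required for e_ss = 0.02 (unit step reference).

The loop is type 0, so e_ss(step) = 1/(1 + K_pos) with K_pos = K_p·P(0).
P(0) = 1. Require 1/(1 + K_p·1) = 0.02, so 1 + 1·K_p = 50.
K_p = (50 − 1)/1 = 49.

K_p = 49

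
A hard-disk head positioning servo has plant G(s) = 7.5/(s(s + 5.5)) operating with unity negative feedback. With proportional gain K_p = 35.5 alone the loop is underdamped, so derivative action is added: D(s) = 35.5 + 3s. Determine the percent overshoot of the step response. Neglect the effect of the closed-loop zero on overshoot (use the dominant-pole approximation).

0.526%

Forward path: (35.5 + 3s)·7.5/(s(s+5.5)). The closed-loop characteristic equation is s² + (5.5 + 7.5·3)s + 7.5·35.5 = 0.
That is s² + 28s + 266.2 = 0, so ω_n = 16.32 rad/s and ζ = 28/(2·16.32) = 0.858.
%OS = 100·exp(−πζ/√(1−ζ²)) = 0.526%.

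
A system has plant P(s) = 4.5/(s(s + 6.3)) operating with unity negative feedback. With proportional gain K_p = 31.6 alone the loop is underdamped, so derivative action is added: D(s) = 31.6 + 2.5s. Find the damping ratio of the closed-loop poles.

Forward path: (31.6 + 2.5s)·4.5/(s(s+6.3)). The closed-loop characteristic equation is s² + (6.3 + 4.5·2.5)s + 4.5·31.6 = 0.
That is s² + 17.55s + 142.2 = 0, so ω_n = 11.92 rad/s and ζ = 17.55/(2·11.92) = 0.7359.

ζ = 0.736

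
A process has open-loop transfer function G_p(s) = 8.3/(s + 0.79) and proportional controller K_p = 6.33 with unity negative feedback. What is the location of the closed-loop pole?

Closed-loop transfer function: T(s) = K_p·G_p(s)/(1 + K_p·G_p(s)) = 52.54/(s + 0.79 + 52.54) = 52.54/(s + 53.33).
The closed-loop pole is at s = −53.33.

s = -53.33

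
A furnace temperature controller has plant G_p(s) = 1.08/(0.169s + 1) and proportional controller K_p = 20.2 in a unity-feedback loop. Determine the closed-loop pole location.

Closed loop: T(s) = K_p·G_p/(1+K_p·G_p) = 21.82/(0.169s + 1 + 21.82), with pole at s = −(1 + 21.82)/0.169 = −135.

s = -135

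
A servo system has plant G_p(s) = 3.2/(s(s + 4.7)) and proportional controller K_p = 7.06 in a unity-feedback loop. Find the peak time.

From 1 + K_pG_p(s) = 0: s² + 4.7s + 22.59 = 0 ⇒ ω_n = 4.753, ζ = 0.4944.
Damped frequency ω_d = ω_n√(1−ζ²) = 4.132 rad/s, so peak time T_p = π/ω_d = 0.76 s.

T_p = 0.76 s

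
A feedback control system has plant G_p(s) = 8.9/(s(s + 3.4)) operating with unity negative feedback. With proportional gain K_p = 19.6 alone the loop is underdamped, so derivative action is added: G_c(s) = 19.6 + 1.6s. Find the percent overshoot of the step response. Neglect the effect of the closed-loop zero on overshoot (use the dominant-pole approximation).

Forward path: (19.6 + 1.6s)·8.9/(s(s+3.4)). The closed-loop characteristic equation is s² + (3.4 + 8.9·1.6)s + 8.9·19.6 = 0.
That is s² + 17.64s + 174.4 = 0, so ω_n = 13.21 rad/s and ζ = 17.64/(2·13.21) = 0.6678.
%OS = 100·exp(−πζ/√(1−ζ²)) = 5.97%.

5.97%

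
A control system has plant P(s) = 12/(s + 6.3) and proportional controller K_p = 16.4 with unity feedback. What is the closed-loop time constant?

Closed-loop transfer function: T(s) = K_p·P(s)/(1 + K_p·P(s)) = 196.8/(s + 6.3 + 196.8) = 196.8/(s + 203.1).
Time constant τ = 1/203.1 = 0.00492 s.

τ = 0.00492 s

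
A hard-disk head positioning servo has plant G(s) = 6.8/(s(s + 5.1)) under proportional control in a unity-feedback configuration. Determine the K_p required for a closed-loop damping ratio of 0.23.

K_p = 18.1

Closed-loop characteristic equation: s² + 5.1s + K_p·6.8 = 0.
So ω_n = √(6.8K_p) and 2ζω_n = 5.1, giving ζ = 5.1/(2√(6.8K_p)).
Setting ζ = 0.23: √(6.8K_p) = 5.1/(2·0.23) = 11.09, so K_p = 122.9/6.8 = 18.1.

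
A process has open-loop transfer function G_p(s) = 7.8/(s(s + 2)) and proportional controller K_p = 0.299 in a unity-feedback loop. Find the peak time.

Closed-loop characteristic equation: s² + 2s + 2.332 = 0, so ω_n = 1.527 rad/s and ζ = 2/(2·1.527) = 0.6548.
Damped frequency ω_d = ω_n√(1−ζ²) = 1.154 rad/s, so peak time T_p = π/ω_d = 2.72 s.

T_p = 2.72 s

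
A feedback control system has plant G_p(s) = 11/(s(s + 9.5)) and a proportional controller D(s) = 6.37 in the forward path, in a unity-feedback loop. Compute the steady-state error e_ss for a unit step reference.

The open loop D(s)G_p(s) has a pole at the origin (type 1), so the static position error constant is infinite and e_ss = 1/(1+∞) = 0.

0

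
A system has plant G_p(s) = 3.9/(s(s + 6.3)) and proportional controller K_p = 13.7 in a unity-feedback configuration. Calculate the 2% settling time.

Closed-loop characteristic equation: s² + 6.3s + 53.43 = 0, so ω_n = 7.31 rad/s and ζ = 6.3/(2·7.31) = 0.4309.
2% settling time T_s ≈ 4/(ζω_n) = 4/3.15 = 1.27 s.

T_s ≈ 1.27 s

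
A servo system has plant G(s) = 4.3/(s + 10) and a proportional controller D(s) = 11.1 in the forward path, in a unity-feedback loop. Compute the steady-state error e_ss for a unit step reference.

The loop is type 0. Static position error constant K_pos = D(0)·G(0) = 11.1·0.43 = 4.773.
Steady-state error to a unit step: e_ss = 1/(1+K_pos) = 1/5.773 = 0.173.

0.173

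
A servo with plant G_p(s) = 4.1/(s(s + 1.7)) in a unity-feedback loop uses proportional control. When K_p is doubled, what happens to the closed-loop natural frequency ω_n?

increase

ω_n = √(4.1·K_p), which grows with K_p.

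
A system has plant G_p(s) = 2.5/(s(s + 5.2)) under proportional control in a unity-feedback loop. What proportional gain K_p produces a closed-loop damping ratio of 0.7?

Closed-loop characteristic equation: s² + 5.2s + K_p·2.5 = 0.
So ω_n = √(2.5K_p) and 2ζω_n = 5.2, giving ζ = 5.2/(2√(2.5K_p)).
Setting ζ = 0.7: √(2.5K_p) = 5.2/(2·0.7) = 3.714, so K_p = 13.8/2.5 = 5.52.

K_p = 5.52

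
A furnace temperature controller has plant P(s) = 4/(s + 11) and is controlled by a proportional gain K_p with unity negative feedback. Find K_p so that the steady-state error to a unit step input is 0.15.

The loop is type 0, so e_ss(step) = 1/(1 + K_pos) with K_pos = K_p·P(0).
P(0) = 0.3636. Require 1/(1 + K_p·0.3636) = 0.15, so 1 + 0.3636·K_p = 6.667.
K_p = (6.667 − 1)/0.3636 = 15.6.

K_p = 15.6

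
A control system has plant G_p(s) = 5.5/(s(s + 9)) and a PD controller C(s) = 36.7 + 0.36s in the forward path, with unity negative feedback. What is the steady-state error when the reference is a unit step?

0

The open loop C(s)G_p(s) has a pole at the origin (type 1), so the static position error constant is infinite and e_ss = 1/(1+∞) = 0.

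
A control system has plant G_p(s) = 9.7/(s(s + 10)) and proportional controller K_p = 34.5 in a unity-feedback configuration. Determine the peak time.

T_p = 0.179 s

From 1 + K_pG_p(s) = 0: s² + 10s + 334.6 = 0 ⇒ ω_n = 18.29, ζ = 0.2733.
Damped frequency ω_d = ω_n√(1−ζ²) = 17.6 rad/s, so peak time T_p = π/ω_d = 0.179 s.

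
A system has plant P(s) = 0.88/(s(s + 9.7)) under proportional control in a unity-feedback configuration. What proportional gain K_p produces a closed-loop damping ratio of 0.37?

K_p = 195

Closed-loop characteristic equation: s² + 9.7s + K_p·0.88 = 0.
So ω_n = √(0.88K_p) and 2ζω_n = 9.7, giving ζ = 9.7/(2√(0.88K_p)).
Setting ζ = 0.37: √(0.88K_p) = 9.7/(2·0.37) = 13.11, so K_p = 171.8/0.88 = 195.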